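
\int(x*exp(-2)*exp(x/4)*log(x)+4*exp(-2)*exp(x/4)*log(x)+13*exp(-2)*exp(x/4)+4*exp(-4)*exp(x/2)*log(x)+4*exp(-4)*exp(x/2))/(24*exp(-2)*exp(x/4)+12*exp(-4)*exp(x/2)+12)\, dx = (x*log(x) + 9)*exp(x/4 - 2)/(3*(exp(x/4 - 2) + 1)) + C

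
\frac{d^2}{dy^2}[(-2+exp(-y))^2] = (4 - 4*exp(y))*exp(-2*y)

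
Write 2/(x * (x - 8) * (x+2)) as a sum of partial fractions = 1/(10*(x + 2)) + 1/(40*(x - 8)) - 1/(8*x)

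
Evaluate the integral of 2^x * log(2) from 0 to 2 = 3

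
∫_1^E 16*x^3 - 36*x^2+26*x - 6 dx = -6*E + 1 + 4*exp(2) + (-3*E + 2*exp(2))^2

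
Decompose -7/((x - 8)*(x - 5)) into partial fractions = 7/(3*(x - 5)) - 7/(3*(x - 8))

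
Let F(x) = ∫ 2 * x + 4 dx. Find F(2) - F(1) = 7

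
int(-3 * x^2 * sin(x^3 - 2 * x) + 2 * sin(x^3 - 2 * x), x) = cos(x*(x^2 - 2)) + C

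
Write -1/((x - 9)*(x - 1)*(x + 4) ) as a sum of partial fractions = -1/(65*(x + 4)) + 1/(40*(x - 1)) - 1/(104*(x - 9))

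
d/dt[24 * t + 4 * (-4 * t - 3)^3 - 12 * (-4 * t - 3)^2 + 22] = -768*t^2 - 1536*t - 696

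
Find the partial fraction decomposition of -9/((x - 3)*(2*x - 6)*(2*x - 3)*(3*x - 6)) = 4/(3*(2*x - 3)) - 3/(2*(x - 2)) + 5/(6*(x - 3)) - 1/(2*(x - 3)^2)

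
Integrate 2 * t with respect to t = t^2 + C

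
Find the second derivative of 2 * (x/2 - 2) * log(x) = (x + 4)/x^2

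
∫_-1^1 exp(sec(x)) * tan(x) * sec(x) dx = 0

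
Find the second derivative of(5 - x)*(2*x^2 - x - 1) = 22 - 12*x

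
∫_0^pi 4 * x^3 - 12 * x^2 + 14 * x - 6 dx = -2 + (-1 + pi)^2 + (-1 + pi)^4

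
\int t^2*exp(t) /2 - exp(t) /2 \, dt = (t - 1)^2*exp(t)/2 + C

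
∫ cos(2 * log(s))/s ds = sin(2*log(s))/2 + C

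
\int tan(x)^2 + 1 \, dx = tan(x) + C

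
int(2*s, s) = s^2 + C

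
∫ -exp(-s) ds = exp(-s) + C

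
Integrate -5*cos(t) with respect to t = -5*sin(t) + C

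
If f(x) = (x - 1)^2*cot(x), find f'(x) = -x^2/sin(x)^2 + 2*x/tan(x) + 2*x/sin(x)^2 - 2/tan(x) - 1/sin(x)^2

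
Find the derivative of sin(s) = cos(s)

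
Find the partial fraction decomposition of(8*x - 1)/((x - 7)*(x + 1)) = 9/(8*(x + 1)) + 55/(8*(x - 7))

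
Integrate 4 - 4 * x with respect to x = -2*x^2 + 4*x + C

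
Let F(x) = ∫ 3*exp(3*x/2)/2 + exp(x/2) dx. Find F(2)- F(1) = -exp(3/2) - 2*exp(1/2) + 2*E + exp(3)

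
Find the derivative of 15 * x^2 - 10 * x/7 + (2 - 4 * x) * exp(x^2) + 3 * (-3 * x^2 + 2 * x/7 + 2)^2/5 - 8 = 108*x^3/5 - 8*x^2*exp(x^2) - 108*x^2/35 + 4*x*exp(x^2) + 3846*x/245 - 4*exp(x^2) - 26/35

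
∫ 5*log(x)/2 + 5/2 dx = 5*x*log(x)/2 + C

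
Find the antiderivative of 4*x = 2*x^2 + C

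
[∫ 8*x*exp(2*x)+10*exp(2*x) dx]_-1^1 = exp(-2) + 7*exp(2)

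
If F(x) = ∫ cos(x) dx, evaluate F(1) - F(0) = sin(1)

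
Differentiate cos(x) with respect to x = -sin(x)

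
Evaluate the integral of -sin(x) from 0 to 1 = -1 + cos(1)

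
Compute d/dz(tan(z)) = cos(z)^(-2)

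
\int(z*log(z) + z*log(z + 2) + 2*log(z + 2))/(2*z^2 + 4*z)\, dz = log(z)*log(z + 2)/2 + C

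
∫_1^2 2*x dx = 3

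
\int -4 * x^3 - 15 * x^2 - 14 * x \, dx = -x^4 - 5*x^3 - 7*x^2 + C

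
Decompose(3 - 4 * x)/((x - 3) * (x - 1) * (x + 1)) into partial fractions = 7/(8*(x + 1)) + 1/(4*(x - 1)) - 9/(8*(x - 3))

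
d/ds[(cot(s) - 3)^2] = 2*(3 - cos(s)/sin(s))/sin(s)^2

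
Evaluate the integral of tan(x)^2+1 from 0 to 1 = tan(1)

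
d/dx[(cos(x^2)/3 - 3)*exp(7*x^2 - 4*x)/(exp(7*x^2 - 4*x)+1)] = 2*(-x*sin(x^2) + 7*x*cos(x^2) - 63*x - x*exp(-4*x)*exp(7*x^2)*sin(x^2) - 2*cos(x^2) + 18)*exp(-4*x)*exp(7*x^2)/(3 + 6*exp(-4*x)*exp(7*x^2) + 3*exp(-8*x)*exp(14*x^2))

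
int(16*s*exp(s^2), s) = 8*exp(s^2) + C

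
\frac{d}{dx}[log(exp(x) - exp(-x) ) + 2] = (exp(2*x) + 1)/(exp(2*x) - 1)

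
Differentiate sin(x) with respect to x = cos(x)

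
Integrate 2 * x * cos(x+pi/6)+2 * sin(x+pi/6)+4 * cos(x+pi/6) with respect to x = (2*x + 4)*sin(x + pi/6) + C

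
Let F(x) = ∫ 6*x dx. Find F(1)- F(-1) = 0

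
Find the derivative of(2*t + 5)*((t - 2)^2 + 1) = 6*t^2 - 6*t - 10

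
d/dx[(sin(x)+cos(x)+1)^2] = 2*cos(2*x) + 2*sqrt(2)*cos(x + pi/4)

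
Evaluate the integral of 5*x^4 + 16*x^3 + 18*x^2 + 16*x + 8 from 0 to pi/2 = (pi/2 + 2)^2*(pi + pi^3/8)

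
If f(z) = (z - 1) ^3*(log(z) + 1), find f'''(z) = (6*z^3*log(z) + 17*z^3 - 6*z^2 - 3*z - 2)/z^3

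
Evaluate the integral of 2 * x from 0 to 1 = 1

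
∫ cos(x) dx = sin(x) + C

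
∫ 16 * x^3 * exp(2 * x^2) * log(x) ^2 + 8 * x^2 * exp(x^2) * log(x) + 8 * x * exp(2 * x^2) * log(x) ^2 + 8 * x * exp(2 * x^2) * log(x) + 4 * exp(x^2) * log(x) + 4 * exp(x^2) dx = 4*x*(x*exp(x^2)*log(x) + 1)*exp(x^2)*log(x) + C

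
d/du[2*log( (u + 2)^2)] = 4/(u + 2)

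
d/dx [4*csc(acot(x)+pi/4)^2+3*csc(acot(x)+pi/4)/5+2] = (40*cot(acot(x) + pi/4)*csc(acot(x) + pi/4)^2 + 3*cot(acot(x) + pi/4)*csc(acot(x) + pi/4))/(5*x^2 + 5)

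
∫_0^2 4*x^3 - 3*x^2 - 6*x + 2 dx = 0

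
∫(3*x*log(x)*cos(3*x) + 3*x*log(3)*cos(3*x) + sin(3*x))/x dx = log(3*x)*sin(3*x) + C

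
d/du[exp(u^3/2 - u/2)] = 3*u^2*exp(u^3/2 - u/2)/2 - exp(u^3/2 - u/2)/2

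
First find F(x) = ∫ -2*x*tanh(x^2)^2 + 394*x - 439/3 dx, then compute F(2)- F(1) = -tanh(1) + tanh(4) + 1325/3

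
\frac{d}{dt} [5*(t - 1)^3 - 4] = 15*t^2 - 30*t + 15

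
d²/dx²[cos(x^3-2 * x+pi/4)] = -9*x^4*cos(x^3 - 2*x + pi/4) + 12*x^2*cos(x^3 - 2*x + pi/4) - 6*x*sin(x^3 - 2*x + pi/4) - 4*cos(x^3 - 2*x + pi/4)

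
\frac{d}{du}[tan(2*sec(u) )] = 2*sin(u)/(cos(u)^2*cos(2/cos(u))^2)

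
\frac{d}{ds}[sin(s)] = cos(s)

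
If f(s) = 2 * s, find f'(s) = 2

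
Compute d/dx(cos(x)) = -sin(x)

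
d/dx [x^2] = 2*x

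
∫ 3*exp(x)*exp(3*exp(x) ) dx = exp(3*exp(x)) + C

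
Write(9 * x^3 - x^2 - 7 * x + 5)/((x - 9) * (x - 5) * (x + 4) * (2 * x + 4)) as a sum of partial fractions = 43/(36*(x + 4)) - 57/(308*(x + 2)) - 535/(252*(x - 5)) + 247/(44*(x - 9))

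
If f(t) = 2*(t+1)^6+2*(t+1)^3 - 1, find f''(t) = 60*t^4 + 240*t^3 + 360*t^2 + 252*t + 72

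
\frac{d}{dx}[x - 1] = 1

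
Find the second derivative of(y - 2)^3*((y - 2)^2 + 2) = 20*y^3 - 120*y^2 + 252*y - 184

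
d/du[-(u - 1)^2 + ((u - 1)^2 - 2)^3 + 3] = 6*u^5 - 30*u^4 + 36*u^3 + 12*u^2 - 20*u - 4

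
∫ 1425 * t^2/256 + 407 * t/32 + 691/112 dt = 475*t^3/256 + 407*t^2/64 + 691*t/112 + C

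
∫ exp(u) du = exp(u) + C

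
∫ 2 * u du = u^2 + C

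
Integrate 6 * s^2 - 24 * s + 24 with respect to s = 2*s^3 - 12*s^2 + 24*s + C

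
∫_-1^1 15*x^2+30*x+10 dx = 30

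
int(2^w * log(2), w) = 2^w + C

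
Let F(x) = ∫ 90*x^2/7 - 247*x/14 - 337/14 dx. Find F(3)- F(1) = -51/7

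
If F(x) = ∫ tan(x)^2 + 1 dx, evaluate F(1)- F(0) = tan(1)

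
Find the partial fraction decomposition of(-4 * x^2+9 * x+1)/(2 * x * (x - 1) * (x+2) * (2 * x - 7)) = -6/(35*(2*x - 7)) + 1/(4*(x + 2)) - 1/(5*(x - 1)) + 1/(28*x)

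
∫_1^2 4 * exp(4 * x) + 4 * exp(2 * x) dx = -(1 + exp(2))^2 + (1 + exp(4))^2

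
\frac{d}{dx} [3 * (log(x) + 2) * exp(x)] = (3*x*exp(x)*log(x) + 6*x*exp(x) + 3*exp(x))/x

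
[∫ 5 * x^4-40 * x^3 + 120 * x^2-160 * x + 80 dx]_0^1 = 31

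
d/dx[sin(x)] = cos(x)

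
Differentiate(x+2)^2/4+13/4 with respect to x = x/2 + 1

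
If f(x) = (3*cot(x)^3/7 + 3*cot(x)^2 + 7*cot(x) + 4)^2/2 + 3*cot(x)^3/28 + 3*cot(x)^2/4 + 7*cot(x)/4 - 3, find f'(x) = -(7*tan(x) + 3)^2*(17/28 + 1/tan(x) + 29/(28*tan(x)^2) + 52/(49*tan(x)^3) + 3/(7*tan(x)^4) + 3/(49*tan(x)^5))/tan(x)^2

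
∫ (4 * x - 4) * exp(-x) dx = -4*x*exp(-x) + C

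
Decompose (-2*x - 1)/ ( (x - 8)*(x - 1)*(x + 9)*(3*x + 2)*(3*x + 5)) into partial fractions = -21/(5104*(3*x + 5)) + 3/(3250*(3*x + 2)) + 1/(5500*(x + 9)) + 3/(2800*(x - 1)) - 1/(5278*(x - 8))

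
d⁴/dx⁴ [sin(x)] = sin(x)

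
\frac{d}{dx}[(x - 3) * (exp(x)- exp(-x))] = (x*exp(2*x) + x - 2*exp(2*x) - 4)*exp(-x)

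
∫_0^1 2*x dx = 1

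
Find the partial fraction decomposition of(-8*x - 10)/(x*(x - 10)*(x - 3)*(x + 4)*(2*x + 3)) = -32/(3105*(2*x + 3)) + 11/(980*(x + 4)) + 34/(1323*(x - 3)) - 9/(2254*(x - 10)) - 1/(36*x)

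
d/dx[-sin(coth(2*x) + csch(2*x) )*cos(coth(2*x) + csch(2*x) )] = cos(2*(coth(2*x) + csch(2*x)))/sinh(x)^2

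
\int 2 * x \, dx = x^2 + C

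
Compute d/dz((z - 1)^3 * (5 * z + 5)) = 20*z^3 - 30*z^2 + 10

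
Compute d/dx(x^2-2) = 2*x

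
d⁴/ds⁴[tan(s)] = 24*tan(s)^5 + 40*tan(s)^3 + 16*tan(s)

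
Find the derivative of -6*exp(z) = -6*exp(z)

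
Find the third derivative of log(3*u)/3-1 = 2/(3*u^3)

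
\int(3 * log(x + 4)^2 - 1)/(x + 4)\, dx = log(x + 4)^3 - log(x + 4) + C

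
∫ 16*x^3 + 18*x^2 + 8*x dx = 4*x^4 + 6*x^3 + 4*x^2 + C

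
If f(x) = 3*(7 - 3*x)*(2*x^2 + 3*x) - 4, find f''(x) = 30 - 108*x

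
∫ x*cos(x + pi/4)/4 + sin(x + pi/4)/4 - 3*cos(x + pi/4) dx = (x/4 - 3)*sin(x + pi/4) + C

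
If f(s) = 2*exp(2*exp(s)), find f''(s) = 4*exp(s + 2*exp(s)) + 8*exp(2*s + 2*exp(s))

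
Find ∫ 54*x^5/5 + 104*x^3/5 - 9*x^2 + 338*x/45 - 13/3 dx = 9*x^6/5 + 26*x^4/5 - 3*x^3 + 169*x^2/45 - 13*x/3 + C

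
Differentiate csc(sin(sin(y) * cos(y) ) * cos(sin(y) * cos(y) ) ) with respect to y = -(cos(-2*y + sin(2*y) + sin(sin(2*y))/2) + cos(2*y - sin(2*y) + sin(sin(2*y))/2) + cos(2*y + sin(2*y) - sin(sin(2*y))/2) + cos(2*y + sin(2*y) + sin(sin(2*y))/2))/(2*(1 - cos(sin(sin(2*y)))))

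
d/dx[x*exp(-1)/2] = exp(-1)/2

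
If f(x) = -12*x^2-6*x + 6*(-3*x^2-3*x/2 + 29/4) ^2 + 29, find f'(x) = 216*x^3 + 162*x^2 - 519*x - 273/2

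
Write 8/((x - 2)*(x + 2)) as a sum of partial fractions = -2/(x + 2) + 2/(x - 2)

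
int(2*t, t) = t^2 + C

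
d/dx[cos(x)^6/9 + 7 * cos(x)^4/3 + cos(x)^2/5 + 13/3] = 2*(70*sin(x)^2 - 5*cos(x)^4 - 73)*sin(x)*cos(x)/15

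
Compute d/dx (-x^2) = -2*x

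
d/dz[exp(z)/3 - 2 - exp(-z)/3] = (exp(2*z) + 1)*exp(-z)/3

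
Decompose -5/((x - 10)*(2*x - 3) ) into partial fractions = 10/(17*(2*x - 3)) - 5/(17*(x - 10))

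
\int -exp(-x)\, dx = exp(-x) + C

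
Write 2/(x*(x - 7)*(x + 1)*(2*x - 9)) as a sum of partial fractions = -16/(495*(2*x - 9)) - 1/(44*(x + 1)) + 1/(140*(x - 7)) + 2/(63*x)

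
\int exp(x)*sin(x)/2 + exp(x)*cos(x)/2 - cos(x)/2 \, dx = (exp(x) - 1)*sin(x)/2 + C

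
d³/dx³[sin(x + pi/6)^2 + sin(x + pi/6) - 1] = -4*sin(2*x + pi/3) - cos(x + pi/6)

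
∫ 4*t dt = 2*t^2 + C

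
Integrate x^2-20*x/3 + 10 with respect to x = x^3/3 - 10*x^2/3 + 10*x + C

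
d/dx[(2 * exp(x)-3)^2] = 8*exp(2*x) - 12*exp(x)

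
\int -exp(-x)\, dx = exp(-x) + C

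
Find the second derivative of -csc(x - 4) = -2*cot(x - 4)^2*csc(x - 4) - csc(x - 4)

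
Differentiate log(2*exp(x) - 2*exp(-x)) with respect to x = (exp(2*x) + 1)/(exp(2*x) - 1)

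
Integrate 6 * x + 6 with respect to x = 3*x^2 + 6*x + C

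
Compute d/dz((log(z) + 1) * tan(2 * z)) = (4*z*log(z) + 4*z + sin(4*z))/(z*(cos(4*z) + 1))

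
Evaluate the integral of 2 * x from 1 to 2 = 3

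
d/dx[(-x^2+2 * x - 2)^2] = 4*x^3 - 12*x^2 + 16*x - 8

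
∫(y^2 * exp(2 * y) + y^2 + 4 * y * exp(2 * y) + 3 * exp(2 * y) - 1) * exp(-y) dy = 2*(y + 1)^2*sinh(y) + C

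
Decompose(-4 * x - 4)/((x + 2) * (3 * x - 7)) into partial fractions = -40/(13*(3*x - 7)) - 4/(13*(x + 2))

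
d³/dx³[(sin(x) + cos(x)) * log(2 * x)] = sqrt(2)*(-x^3*log(x)*cos(x + pi/4) - x^3*log(2)*cos(x + pi/4) - 3*x^2*sin(x + pi/4) - 3*x*cos(x + pi/4) + 2*sin(x + pi/4))/x^3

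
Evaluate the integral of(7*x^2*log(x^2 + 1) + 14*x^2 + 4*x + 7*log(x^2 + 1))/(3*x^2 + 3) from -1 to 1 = 14*log(2)/3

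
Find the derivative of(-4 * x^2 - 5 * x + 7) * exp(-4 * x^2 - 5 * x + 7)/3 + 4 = (32*x^3 + 60*x^2 - 39*x - 40)*exp(-4*x^2 - 5*x + 7)/3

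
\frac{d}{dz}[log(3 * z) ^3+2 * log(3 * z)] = (3*log(z)^2 + 6*log(3)*log(z) + 2 + 3*log(3)^2)/z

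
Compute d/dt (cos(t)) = -sin(t)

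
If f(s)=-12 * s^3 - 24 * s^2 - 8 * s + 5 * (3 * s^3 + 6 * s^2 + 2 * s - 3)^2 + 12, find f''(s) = 1350*s^4 + 3600*s^3 + 2880*s^2 + 108*s - 368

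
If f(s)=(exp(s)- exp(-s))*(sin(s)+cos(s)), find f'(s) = 2*(exp(2*s)*cos(s) + sin(s))*exp(-s)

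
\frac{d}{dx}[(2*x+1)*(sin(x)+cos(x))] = -2*x*sin(x) + 2*x*cos(x) + sin(x) + 3*cos(x)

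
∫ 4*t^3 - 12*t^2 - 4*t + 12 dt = t^4 - 4*t^3 - 2*t^2 + 12*t + C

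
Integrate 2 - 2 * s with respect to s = -s^2 + 2*s + C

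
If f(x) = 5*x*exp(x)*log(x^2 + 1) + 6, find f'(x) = (5*x^3*exp(x)*log(x^2 + 1) + 5*x^2*exp(x)*log(x^2 + 1) + 10*x^2*exp(x) + 5*x*exp(x)*log(x^2 + 1) + 5*exp(x)*log(x^2 + 1))/(x^2 + 1)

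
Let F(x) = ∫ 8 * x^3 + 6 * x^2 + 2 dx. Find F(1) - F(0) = 6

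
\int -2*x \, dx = -x^2 + C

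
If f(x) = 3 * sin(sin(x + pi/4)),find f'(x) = 3*cos(x + pi/4)*cos(sin(x + pi/4))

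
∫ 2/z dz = 2*log(-3*z) + C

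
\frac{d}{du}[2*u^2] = 4*u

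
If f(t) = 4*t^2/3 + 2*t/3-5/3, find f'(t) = 8*t/3 + 2/3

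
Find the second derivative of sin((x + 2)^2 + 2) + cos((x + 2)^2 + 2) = -4*sqrt(2)*x^2*sin(x^2 + 4*x + pi/4 + 6) - 16*sqrt(2)*x*sin(x^2 + 4*x + pi/4 + 6) - 18*sin(x^2 + 4*x + 6) - 14*cos(x^2 + 4*x + 6)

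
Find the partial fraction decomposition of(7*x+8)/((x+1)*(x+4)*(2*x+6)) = -10/(3*(x + 4)) + 13/(4*(x + 3)) + 1/(12*(x + 1))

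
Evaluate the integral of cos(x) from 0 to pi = 0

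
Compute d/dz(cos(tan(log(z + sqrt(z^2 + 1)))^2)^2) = 2*(z + sqrt(z^2 + 1))*sin(2 - 2/cos(log(z + sqrt(z^2 + 1)))^2)*sin(log(z + sqrt(z^2 + 1)))/((z^2 + z*sqrt(z^2 + 1) + 1)*cos(log(z + sqrt(z^2 + 1)))^3)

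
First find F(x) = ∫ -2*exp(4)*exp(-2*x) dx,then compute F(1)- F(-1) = -exp(6) + exp(2)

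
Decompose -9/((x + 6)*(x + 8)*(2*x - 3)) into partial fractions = -12/(95*(2*x - 3)) - 9/(38*(x + 8)) + 3/(10*(x + 6))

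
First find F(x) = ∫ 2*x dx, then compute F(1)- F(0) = 1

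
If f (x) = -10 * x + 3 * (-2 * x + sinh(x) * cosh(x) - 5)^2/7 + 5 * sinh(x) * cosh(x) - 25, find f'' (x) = -24*x*sinh(2*x)/7 + 12*(cosh(2*x) - 1)^2/7 + 10*sinh(2*x)/7 + 6/7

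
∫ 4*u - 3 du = 2*u^2 - 3*u + C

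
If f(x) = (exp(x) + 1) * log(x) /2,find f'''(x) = (x^3*exp(x)*log(x) + 3*x^2*exp(x) - 3*x*exp(x) + 2*exp(x) + 2)/(2*x^3)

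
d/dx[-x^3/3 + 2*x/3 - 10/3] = 2/3 - x^2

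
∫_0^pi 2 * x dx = pi^2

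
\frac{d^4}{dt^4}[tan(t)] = 24*tan(t)^5 + 40*tan(t)^3 + 16*tan(t)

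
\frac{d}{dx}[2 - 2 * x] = -2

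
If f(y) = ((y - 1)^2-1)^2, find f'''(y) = 24*y - 24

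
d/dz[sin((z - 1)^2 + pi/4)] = 2*z*cos(z^2 - 2*z + pi/4 + 1) - 2*cos(z^2 - 2*z + pi/4 + 1)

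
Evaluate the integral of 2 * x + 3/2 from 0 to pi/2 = 3*pi/4 + pi^2/4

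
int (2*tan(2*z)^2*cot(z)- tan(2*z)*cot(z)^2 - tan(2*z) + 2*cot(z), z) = tan(2*z)*cot(z) + C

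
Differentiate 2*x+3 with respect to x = 2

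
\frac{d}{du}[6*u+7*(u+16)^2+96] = 14*u + 230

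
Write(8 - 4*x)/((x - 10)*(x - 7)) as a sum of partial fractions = 20/(3*(x - 7)) - 32/(3*(x - 10))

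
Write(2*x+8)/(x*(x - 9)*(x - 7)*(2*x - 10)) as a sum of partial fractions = 9/(40*(x - 5)) - 11/(28*(x - 7)) + 13/(72*(x - 9)) - 4/(315*x)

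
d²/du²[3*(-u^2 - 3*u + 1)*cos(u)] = 3*u^2*cos(u) + 12*u*sin(u) + 9*u*cos(u) + 18*sin(u) - 9*cos(u)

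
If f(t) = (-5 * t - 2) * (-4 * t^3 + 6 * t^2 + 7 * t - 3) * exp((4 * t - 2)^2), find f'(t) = 640*t^5*exp(16*t^2 - 16*t + 4) - 1024*t^4*exp(16*t^2 - 16*t + 4) - 1072*t^3*exp(16*t^2 - 16*t + 4) + 718*t^2*exp(16*t^2 - 16*t + 4) + 82*t*exp(16*t^2 - 16*t + 4) - 95*exp(16*t^2 - 16*t + 4)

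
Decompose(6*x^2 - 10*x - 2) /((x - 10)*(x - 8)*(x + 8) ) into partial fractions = 77/(48*(x + 8)) - 151/(16*(x - 8)) + 83/(6*(x - 10))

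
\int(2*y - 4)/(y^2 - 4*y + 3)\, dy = log((y - 2)^2 - 1) + C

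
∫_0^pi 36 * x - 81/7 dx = -8 + 87*pi/7 + 2*(-2 + 3*pi)^2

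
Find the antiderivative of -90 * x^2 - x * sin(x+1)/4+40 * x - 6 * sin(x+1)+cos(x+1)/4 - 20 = -30*x^3 + 20*x^2 - 20*x + (x/4 + 6)*cos(x + 1) + C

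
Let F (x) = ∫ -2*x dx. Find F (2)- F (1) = -3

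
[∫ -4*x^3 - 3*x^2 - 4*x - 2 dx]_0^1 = -6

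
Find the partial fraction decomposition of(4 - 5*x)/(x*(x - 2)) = -3/(x - 2) - 2/x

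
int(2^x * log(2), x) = 2^x + C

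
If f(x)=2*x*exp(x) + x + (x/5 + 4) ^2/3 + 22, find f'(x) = 2*x*exp(x) + 2*x/75 + 2*exp(x) + 23/15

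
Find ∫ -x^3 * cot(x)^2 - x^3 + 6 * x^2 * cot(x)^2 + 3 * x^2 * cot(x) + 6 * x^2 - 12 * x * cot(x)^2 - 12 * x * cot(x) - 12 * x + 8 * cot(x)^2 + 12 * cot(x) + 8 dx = (x - 2)^3*cot(x) + C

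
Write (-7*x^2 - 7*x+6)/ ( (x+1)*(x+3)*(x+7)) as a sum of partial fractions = -12/(x + 7) + 9/(2*(x + 3)) + 1/(2*(x + 1))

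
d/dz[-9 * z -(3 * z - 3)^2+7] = 9 - 18*z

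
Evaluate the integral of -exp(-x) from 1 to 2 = -exp(-1) + exp(-2)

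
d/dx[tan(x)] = cos(x)^(-2)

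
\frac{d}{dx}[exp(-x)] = -exp(-x)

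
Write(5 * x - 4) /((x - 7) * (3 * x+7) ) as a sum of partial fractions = 47/(28*(3*x + 7)) + 31/(28*(x - 7))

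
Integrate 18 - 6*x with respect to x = -3*x^2 + 18*x + C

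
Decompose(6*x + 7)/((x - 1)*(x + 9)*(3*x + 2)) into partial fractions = -27/(125*(3*x + 2)) - 47/(250*(x + 9)) + 13/(50*(x - 1))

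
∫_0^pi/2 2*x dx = pi^2/4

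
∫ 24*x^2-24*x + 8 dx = 8*x^3 - 12*x^2 + 8*x + C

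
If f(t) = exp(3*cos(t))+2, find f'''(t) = 3*(-9*sin(t)^2 + 9*cos(t) + 1)*exp(3*cos(t))*sin(t)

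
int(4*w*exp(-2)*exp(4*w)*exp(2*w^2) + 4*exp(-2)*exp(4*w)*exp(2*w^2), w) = exp(2*(w + 1)^2 - 4) + C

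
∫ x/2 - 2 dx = x^2/4 - 2*x + C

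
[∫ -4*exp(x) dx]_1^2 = -4*exp(2) + 4*E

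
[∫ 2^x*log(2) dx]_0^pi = -1 + 2^pi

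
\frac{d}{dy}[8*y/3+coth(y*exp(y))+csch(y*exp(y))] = -(3*y*exp(y)*cosh(y*exp(y)) + 3*y*exp(y) + 3*exp(y)*cosh(y*exp(y)) + 3*exp(y) - 8*sinh(y*exp(y))^2)/(3*sinh(y*exp(y))^2)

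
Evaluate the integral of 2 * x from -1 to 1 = 0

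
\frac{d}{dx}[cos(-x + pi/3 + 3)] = sin(-x + pi/3 + 3)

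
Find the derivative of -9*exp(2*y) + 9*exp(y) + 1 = -18*exp(2*y) + 9*exp(y)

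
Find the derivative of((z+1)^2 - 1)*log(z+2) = 2*z*log(z + 2) + z + 2*log(z + 2)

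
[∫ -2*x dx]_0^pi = -pi^2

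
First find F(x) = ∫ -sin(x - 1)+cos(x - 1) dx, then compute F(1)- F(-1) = -cos(2) + sin(2) + 1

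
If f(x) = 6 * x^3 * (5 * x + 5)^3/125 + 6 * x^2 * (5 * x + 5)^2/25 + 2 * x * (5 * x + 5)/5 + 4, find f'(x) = 36*x^5 + 90*x^4 + 96*x^3 + 54*x^2 + 16*x + 2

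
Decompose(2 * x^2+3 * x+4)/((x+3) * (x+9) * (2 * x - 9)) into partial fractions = 232/(405*(2*x - 9)) + 139/(162*(x + 9)) - 13/(90*(x + 3))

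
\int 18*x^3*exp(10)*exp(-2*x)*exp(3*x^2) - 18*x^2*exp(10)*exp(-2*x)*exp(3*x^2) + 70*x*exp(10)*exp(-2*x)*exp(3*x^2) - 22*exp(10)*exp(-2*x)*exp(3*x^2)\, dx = (3*x^2 - 2*x + 10)*exp(3*x^2 - 2*x + 10) + C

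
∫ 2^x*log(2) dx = 2^x + C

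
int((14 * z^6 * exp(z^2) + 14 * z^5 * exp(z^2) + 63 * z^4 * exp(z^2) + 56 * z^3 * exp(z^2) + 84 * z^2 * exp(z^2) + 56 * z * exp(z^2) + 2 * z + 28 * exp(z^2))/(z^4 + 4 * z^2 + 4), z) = (z^2 + 7*(z + 1)*(z^2 + 2)*exp(z^2) + 1)/(z^2 + 2) + C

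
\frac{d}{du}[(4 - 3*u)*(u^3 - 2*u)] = -12*u^3 + 12*u^2 + 12*u - 8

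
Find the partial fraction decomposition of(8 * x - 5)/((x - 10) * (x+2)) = 7/(4*(x + 2)) + 25/(4*(x - 10))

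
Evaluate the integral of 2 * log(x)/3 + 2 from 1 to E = -4/3 + 2*E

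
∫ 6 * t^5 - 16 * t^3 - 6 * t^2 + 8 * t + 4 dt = t^6 - 4*t^4 - 2*t^3 + 4*t^2 + 4*t + C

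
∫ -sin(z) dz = cos(z) + C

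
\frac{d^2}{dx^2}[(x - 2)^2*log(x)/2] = (2*x^2*log(x) + 3*x^2 - 4*x - 4)/(2*x^2)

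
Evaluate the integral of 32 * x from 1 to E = -16 + 16*exp(2)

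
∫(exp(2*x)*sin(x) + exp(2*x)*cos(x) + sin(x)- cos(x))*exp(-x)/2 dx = sin(x)*sinh(x) + C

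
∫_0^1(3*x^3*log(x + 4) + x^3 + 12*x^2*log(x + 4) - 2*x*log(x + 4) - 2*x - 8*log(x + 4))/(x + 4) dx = -log(5)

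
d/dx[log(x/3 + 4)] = 1/(x + 12)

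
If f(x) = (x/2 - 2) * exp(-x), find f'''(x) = (7 - x)*exp(-x)/2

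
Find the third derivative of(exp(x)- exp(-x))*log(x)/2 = (x^3*exp(2*x)*log(x) + x^3*log(x) + 3*x^2*exp(2*x) - 3*x^2 - 3*x*exp(2*x) - 3*x + 2*exp(2*x) - 2)*exp(-x)/(2*x^3)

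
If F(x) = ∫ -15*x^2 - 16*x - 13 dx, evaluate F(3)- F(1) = -220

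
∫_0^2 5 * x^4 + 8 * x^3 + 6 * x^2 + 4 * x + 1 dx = 90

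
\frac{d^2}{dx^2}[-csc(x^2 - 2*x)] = 2*(2*x^2 - 4*x^2/sin(x*(x - 2))^2 - 4*x + 8*x/sin(x*(x - 2))^2 + 2 + cos(x*(x - 2))/sin(x*(x - 2)) - 4/sin(x*(x - 2))^2)/sin(x*(x - 2))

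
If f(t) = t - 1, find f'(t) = 1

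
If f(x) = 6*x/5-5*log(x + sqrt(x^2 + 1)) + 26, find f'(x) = (6*x^2 + 6*x*sqrt(x^2 + 1) - 25*x - 25*sqrt(x^2 + 1) + 6)/(5*x^2 + 5*x*sqrt(x^2 + 1) + 5)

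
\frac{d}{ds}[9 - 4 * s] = -4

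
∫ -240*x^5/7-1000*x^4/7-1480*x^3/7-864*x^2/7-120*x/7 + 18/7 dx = -40*x^6/7 - 200*x^5/7 - 370*x^4/7 - 288*x^3/7 - 60*x^2/7 + 18*x/7 + C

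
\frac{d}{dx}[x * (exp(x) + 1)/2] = x*exp(x)/2 + exp(x)/2 + 1/2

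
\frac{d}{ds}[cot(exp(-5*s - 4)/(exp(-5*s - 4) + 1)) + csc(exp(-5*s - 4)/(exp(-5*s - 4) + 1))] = (5*exp(5*s + 4)*cot(1/(exp(4)*exp(5*s) + 1))^2 + 5*exp(5*s + 4)*cot(1/(exp(4)*exp(5*s) + 1))*csc(1/(exp(4)*exp(5*s) + 1)) + 5*exp(5*s + 4))/(exp(8)*exp(10*s) + 2*exp(4)*exp(5*s) + 1)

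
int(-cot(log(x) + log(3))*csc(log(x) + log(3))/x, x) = csc(log(3*x)) + C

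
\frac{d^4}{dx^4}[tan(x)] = 24*tan(x)^5 + 40*tan(x)^3 + 16*tan(x)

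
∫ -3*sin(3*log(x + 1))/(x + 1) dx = cos(3*log(x + 1)) + C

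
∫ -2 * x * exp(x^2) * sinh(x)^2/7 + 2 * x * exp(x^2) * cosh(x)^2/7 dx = exp(x^2)/7 + C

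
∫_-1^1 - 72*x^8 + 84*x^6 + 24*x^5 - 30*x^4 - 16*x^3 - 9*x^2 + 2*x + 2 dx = -6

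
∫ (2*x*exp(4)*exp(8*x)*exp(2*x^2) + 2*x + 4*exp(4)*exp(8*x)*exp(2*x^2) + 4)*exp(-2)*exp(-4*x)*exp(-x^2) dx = 2*sinh(x^2 + 4*x + 2) + C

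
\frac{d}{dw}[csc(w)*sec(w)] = cos(w)^(-2) - 1/sin(w)^2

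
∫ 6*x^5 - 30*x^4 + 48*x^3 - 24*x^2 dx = x^6 - 6*x^5 + 12*x^4 - 8*x^3 + C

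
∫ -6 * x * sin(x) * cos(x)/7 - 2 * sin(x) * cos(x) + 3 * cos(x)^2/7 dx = (3*x/7 + 1)*cos(x)^2 + C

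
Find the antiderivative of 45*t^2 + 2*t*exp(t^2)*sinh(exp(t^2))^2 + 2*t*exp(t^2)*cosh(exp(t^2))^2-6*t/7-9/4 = 15*t^3 - 3*t^2/7 - 9*t/4 + sinh(2*exp(t^2))/2 + C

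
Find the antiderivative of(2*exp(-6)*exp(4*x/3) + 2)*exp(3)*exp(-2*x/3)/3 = 2*sinh(2*x/3 - 3) + C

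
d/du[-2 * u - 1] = -2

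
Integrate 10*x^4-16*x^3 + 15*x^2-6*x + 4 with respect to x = 2*x^5 - 4*x^4 + 5*x^3 - 3*x^2 + 4*x + C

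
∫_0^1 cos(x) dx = sin(1)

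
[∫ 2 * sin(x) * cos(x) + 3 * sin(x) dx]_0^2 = sin(2)^2 - 3*cos(2) + 3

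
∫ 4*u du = 2*u^2 + C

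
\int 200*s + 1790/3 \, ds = 100*s^2 + 1790*s/3 + C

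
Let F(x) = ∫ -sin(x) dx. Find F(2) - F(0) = -1 + cos(2)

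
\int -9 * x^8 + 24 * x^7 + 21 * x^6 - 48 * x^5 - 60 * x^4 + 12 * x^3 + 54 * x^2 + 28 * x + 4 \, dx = -x^9 + 3*x^8 + 3*x^7 - 8*x^6 - 12*x^5 + 3*x^4 + 18*x^3 + 14*x^2 + 4*x + C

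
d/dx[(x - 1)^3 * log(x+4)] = (3*x^3*log(x + 4) + x^3 + 6*x^2*log(x + 4) - 3*x^2 - 21*x*log(x + 4) + 3*x + 12*log(x + 4) - 1)/(x + 4)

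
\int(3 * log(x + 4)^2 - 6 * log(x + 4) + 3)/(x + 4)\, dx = (log(x + 4) - 1)^3 + C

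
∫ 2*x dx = x^2 + C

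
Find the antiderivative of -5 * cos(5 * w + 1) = -sin(5*w + 1) + C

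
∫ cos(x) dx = sin(x) + C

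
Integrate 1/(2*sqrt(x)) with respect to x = sqrt(x) + C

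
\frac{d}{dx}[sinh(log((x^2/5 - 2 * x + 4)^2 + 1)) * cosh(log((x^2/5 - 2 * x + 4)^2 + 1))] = 4*(x^3 - 15*x^2 + 70*x - 100)*cosh(2*log(x^4/25 - 4*x^3/5 + 28*x^2/5 - 16*x + 17))/(x^4 - 20*x^3 + 140*x^2 - 400*x + 425)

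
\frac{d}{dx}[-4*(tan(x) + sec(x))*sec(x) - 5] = -4*(sin(x) + 1)^2/cos(x)^3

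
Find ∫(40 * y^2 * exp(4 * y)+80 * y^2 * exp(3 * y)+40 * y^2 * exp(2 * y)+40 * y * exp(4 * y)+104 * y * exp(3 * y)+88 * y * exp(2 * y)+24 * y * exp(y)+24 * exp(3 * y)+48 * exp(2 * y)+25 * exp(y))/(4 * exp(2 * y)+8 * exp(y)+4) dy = ((exp(y) + 1)*(5*y^2*exp(2*y) + 6*y*exp(y) + 8) + exp(y)/4)/(exp(y) + 1) + C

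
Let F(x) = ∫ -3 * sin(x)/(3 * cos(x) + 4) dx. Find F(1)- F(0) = -log(7) + log(3*cos(1) + 4)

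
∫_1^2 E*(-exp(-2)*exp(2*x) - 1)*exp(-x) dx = -E + exp(-1)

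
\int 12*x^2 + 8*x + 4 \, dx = 4*x^3 + 4*x^2 + 4*x + C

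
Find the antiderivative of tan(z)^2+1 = tan(z) + C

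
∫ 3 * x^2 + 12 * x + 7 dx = x^3 + 6*x^2 + 7*x + C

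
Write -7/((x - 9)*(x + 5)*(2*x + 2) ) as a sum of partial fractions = -1/(16*(x + 5)) + 7/(80*(x + 1)) - 1/(40*(x - 9))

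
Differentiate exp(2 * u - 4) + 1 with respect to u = 2*exp(2*u - 4)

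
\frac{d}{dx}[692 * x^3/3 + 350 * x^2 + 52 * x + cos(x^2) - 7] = 692*x^2 - 2*x*sin(x^2) + 700*x + 52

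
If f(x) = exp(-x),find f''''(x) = exp(-x)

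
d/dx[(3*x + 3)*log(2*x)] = (3*x*log(x) + 3*x*log(2) + 3*x + 3)/x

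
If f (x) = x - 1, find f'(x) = 1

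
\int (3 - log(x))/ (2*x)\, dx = (6 - log(x))*log(x)/4 + C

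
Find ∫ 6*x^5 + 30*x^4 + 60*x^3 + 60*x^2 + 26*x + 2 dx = x^6 + 6*x^5 + 15*x^4 + 20*x^3 + 13*x^2 + 2*x + C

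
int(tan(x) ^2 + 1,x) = tan(x) + C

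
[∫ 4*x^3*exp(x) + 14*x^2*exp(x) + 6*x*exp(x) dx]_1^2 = -6*E + 42*exp(2)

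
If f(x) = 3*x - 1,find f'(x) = 3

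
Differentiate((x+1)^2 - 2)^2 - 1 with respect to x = 4*x^3 + 12*x^2 + 4*x - 4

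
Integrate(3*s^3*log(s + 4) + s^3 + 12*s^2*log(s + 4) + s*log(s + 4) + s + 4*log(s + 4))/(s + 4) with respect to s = s*(s^2 + 1)*log(s + 4) + C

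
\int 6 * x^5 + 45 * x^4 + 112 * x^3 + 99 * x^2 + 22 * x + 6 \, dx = x^6 + 9*x^5 + 28*x^4 + 33*x^3 + 11*x^2 + 6*x + C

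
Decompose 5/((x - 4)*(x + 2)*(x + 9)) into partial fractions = 5/(91*(x + 9)) - 5/(42*(x + 2)) + 5/(78*(x - 4))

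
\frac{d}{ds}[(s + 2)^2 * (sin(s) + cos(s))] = -s^2*sin(s) + s^2*cos(s) - 2*s*sin(s) + 6*s*cos(s) + 8*cos(s)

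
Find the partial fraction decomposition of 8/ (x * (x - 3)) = 8/(3*(x - 3)) - 8/(3*x)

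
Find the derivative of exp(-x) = -exp(-x)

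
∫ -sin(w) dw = cos(w) + C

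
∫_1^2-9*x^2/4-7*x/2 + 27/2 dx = 3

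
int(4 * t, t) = 2*t^2 + C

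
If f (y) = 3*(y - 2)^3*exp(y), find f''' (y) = 3*y^3*exp(y) + 9*y^2*exp(y) - 18*y*exp(y) - 6*exp(y)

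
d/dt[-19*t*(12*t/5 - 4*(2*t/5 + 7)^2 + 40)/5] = 912*t^2/125 + 152*t + 2964/5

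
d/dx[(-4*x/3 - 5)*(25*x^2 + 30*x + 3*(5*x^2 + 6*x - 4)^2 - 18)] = -500*x^4 - 2460*x^3 - 2752*x^2 + 174*x + 530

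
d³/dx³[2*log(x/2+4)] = 4/(x^3 + 24*x^2 + 192*x + 512)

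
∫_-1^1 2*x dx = 0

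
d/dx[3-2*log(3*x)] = -2/x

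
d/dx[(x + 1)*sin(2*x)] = 2*x*cos(2*x) + sin(2*x) + 2*cos(2*x)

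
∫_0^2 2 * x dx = 4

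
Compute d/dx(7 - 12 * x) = -12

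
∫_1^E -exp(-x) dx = -exp(-1) + exp(-E)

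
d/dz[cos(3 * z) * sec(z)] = -3*sin(3*z)*sec(z) + cos(3*z)*tan(z)*sec(z)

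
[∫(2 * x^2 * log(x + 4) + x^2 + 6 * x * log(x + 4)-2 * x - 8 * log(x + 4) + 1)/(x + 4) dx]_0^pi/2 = -log(4) + (-1 + pi/2)^2*log(pi/2 + 4)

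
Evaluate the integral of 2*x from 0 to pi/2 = pi^2/4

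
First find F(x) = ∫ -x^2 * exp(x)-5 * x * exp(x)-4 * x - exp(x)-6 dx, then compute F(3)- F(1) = -16*exp(3) - 28 + 2*E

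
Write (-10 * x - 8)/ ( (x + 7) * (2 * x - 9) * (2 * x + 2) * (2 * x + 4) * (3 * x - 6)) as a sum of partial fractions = -212/(49335*(2*x - 9)) + 31/(37260*(x + 7)) - 1/(260*(x + 2)) + 1/(1188*(x + 1)) + 7/(1620*(x - 2))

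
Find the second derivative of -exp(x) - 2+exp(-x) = (1 - exp(2*x))*exp(-x)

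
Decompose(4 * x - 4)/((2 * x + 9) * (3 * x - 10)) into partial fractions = 28/(47*(3*x - 10)) + 44/(47*(2*x + 9))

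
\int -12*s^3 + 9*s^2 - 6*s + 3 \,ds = -3*s^4 + 3*s^3 - 3*s^2 + 3*s + C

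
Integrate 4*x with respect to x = 2*x^2 + C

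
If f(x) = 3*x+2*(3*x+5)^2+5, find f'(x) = 36*x + 63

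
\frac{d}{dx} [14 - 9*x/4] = -9/4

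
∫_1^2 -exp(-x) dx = -exp(-1) + exp(-2)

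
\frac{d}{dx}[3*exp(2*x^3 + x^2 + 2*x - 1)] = 18*x^2*exp(2*x^3 + x^2 + 2*x - 1) + 6*x*exp(2*x^3 + x^2 + 2*x - 1) + 6*exp(2*x^3 + x^2 + 2*x - 1)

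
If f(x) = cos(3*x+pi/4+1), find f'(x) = -3*sin(3*x + pi/4 + 1)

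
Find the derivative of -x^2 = -2*x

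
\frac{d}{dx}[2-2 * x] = -2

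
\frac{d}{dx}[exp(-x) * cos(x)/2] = (-sin(x) - cos(x))*exp(-x)/2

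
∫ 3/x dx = 3*log(2*x) + C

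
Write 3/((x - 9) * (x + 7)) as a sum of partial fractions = -3/(16*(x + 7)) + 3/(16*(x - 9))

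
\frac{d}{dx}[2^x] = 2^x*log(2)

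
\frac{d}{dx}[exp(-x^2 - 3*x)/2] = (-2*x - 3)*exp(-x^2 - 3*x)/2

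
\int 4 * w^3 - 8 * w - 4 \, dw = w^4 - 4*w^2 - 4*w + C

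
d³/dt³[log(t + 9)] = 2/(t^3 + 27*t^2 + 243*t + 729)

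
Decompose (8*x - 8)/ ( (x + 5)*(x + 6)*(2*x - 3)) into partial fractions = 16/(195*(2*x - 3)) - 56/(15*(x + 6)) + 48/(13*(x + 5))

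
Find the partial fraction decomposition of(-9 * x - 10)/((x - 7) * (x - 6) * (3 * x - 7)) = -279/(154*(3*x - 7)) + 64/(11*(x - 6)) - 73/(14*(x - 7))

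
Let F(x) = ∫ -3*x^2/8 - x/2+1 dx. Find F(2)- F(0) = 0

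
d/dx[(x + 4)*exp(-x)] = (-x - 3)*exp(-x)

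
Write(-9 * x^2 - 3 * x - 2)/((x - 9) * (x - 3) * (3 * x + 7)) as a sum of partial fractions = -99/(136*(3*x + 7)) + 23/(24*(x - 3)) - 379/(102*(x - 9))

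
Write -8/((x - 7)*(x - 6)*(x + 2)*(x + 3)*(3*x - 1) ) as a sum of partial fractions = -81/(2975*(3*x - 1)) - 2/(225*(x + 3)) + 1/(63*(x + 2)) + 1/(153*(x - 6)) - 1/(225*(x - 7))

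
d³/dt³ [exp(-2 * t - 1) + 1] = -8*exp(-2*t - 1)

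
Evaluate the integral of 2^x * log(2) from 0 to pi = -1 + 2^pi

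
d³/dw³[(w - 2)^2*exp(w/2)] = w^2*exp(w/2)/8 + w*exp(w/2) + exp(w/2)/2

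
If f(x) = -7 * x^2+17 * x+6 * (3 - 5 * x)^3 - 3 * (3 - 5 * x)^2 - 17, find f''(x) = 2536 - 4500*x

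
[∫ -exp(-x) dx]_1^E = -exp(-1) + exp(-E)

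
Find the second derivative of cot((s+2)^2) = 2*(4*s^2*cos(s^2 + 4*s + 4)/sin(s^2 + 4*s + 4) + 16*s*cos(s^2 + 4*s + 4)/sin(s^2 + 4*s + 4) - 1 + 16*cos(s^2 + 4*s + 4)/sin(s^2 + 4*s + 4))/sin(s^2 + 4*s + 4)^2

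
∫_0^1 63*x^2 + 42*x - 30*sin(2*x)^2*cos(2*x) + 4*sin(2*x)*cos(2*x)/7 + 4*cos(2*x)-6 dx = -5*sin(2)^3 + sin(2)^2/7 + 2*sin(2) + 36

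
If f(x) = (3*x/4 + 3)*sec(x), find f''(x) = 3*(-x/4 + x/(2*cos(x)^2) + sin(x)/(2*cos(x)) - 1 + 2/cos(x)^2)/cos(x)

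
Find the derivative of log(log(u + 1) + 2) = 1/(u*log(u + 1) + 2*u + log(u + 1) + 2)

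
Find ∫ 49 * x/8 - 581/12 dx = 49*x^2/16 - 581*x/12 + C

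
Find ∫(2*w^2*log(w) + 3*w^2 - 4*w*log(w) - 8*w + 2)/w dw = ((w - 2)^2 - 2)*(log(w) + 1) + C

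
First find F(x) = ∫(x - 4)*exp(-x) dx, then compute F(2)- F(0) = -3 + exp(-2)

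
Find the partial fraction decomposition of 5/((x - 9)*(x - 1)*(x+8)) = 5/(153*(x + 8)) - 5/(72*(x - 1)) + 5/(136*(x - 9))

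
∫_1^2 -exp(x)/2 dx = -exp(2)/2 + E/2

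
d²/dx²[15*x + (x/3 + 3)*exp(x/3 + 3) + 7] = x*exp(x/3 + 3)/27 + 5*exp(x/3 + 3)/9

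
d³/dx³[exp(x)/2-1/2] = exp(x)/2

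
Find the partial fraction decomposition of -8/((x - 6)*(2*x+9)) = 16/(21*(2*x + 9)) - 8/(21*(x - 6))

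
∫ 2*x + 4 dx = x^2 + 4*x + C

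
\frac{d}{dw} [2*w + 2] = 2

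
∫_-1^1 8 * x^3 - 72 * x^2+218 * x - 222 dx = -492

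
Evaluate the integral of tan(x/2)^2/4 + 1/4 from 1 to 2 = -tan(1/2)/2 + tan(1)/2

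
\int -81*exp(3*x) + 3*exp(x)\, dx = (3 - 27*exp(2*x))*exp(x) + C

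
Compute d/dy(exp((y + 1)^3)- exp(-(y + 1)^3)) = (3*y^2*exp(2*y^3 + 6*y^2 + 6*y + 2) + 3*y^2 + 6*y*exp(2*y^3 + 6*y^2 + 6*y + 2) + 6*y + 3*exp(2*y^3 + 6*y^2 + 6*y + 2) + 3)*exp(-y^3 - 3*y^2 - 3*y - 1)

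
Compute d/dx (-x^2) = -2*x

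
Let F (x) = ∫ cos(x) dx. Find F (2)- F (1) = -sin(1) + sin(2)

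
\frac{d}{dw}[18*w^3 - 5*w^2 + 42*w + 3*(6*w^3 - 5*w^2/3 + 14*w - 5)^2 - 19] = 648*w^5 - 300*w^4 + 6148*w^3/3 - 906*w^2 + 1266*w - 378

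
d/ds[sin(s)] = cos(s)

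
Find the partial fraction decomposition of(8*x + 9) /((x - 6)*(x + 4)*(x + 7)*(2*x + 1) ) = -40/(1183*(2*x + 1)) + 47/(507*(x + 7)) - 23/(210*(x + 4)) + 57/(1690*(x - 6))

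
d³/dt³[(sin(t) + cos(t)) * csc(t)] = -2 - 8/tan(t)^2 - 6/tan(t)^4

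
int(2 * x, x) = x^2 + C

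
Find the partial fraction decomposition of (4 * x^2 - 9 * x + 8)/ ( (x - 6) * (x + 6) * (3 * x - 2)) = -17/(160*(3*x - 2)) + 103/(120*(x + 6)) + 49/(96*(x - 6))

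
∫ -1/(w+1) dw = -log(w + 1) + C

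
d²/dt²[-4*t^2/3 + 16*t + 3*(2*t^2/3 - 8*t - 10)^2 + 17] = 16*t^2 - 192*t + 904/3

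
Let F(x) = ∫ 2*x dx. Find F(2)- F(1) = 3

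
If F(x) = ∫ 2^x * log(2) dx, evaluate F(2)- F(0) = 3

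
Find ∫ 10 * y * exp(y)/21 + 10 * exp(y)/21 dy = 10*y*exp(y)/21 + C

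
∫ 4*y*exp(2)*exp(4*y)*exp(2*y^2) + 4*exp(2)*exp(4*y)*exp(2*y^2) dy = exp(2*(y + 1)^2) + C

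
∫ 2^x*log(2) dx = 2^x + C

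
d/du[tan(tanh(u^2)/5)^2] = 4*u*sin(tanh(u^2)/5)/(5*cos(tanh(u^2)/5)^3*cosh(u^2)^2)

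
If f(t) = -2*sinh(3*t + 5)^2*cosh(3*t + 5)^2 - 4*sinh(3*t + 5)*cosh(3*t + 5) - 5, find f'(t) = -3*sinh(12*t + 20) - 12*cosh(6*t + 10)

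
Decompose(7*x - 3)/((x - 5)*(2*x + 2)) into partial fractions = 5/(6*(x + 1)) + 8/(3*(x - 5))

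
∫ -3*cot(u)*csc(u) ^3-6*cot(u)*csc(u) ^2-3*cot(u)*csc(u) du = (csc(u) + 1)^3 + C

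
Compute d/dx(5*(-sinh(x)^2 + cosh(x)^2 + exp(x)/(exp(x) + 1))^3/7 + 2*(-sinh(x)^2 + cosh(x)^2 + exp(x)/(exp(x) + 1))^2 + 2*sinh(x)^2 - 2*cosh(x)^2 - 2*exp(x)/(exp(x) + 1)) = (102*exp(2*x) + 116*exp(x) + 29)*exp(x)/(7*exp(4*x) + 28*exp(3*x) + 42*exp(2*x) + 28*exp(x) + 7)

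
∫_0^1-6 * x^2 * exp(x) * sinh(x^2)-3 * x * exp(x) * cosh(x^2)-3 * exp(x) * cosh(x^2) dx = -3*E*cosh(1)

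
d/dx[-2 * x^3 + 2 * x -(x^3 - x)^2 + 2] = -6*x^5 + 8*x^3 - 6*x^2 - 2*x + 2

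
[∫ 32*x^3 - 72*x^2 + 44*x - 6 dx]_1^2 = 12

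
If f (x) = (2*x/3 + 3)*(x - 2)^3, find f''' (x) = 16*x - 6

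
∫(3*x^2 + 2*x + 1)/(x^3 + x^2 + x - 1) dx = log(-3*x^3 - 3*x^2 - 3*x + 3) + C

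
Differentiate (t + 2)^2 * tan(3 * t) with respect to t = 3*t^2/cos(3*t)^2 + 2*t*tan(3*t) + 12*t/cos(3*t)^2 + 4*tan(3*t) + 12/cos(3*t)^2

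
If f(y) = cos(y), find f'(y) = -sin(y)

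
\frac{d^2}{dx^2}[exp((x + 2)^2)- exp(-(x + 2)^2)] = (4*x^2*exp(2*x^2 + 8*x + 8) - 4*x^2 + 16*x*exp(2*x^2 + 8*x + 8) - 16*x + 18*exp(2*x^2 + 8*x + 8) - 14)*exp(-x^2 - 4*x - 4)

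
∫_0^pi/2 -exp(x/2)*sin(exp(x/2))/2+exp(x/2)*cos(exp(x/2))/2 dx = sqrt(2)*(-sin(pi/4 + 1) + sin(pi/4 + exp(pi/4)))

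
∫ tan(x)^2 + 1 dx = tan(x) + C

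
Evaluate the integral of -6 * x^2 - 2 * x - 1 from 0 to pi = -2*pi^3 - pi^2 - pi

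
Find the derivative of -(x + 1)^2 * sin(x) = -x^2*cos(x) - 2*x*sin(x) - 2*x*cos(x) - 2*sin(x) - cos(x)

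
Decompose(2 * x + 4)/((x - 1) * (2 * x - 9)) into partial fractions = 26/(7*(2*x - 9)) - 6/(7*(x - 1))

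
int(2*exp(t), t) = 2*exp(t) + C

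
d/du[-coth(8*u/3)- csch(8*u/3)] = 4/(3*sinh(4*u/3)^2)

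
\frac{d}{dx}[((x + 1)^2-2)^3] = 6*x^5 + 30*x^4 + 36*x^3 - 12*x^2 - 18*x + 6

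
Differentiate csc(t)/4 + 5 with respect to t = -cot(t)*csc(t)/4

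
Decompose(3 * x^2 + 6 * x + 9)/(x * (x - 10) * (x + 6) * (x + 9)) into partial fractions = -22/(57*(x + 9)) + 9/(32*(x + 6)) + 369/(3040*(x - 10)) - 1/(60*x)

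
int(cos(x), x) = sin(x) + C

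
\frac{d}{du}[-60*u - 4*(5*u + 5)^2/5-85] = -40*u - 100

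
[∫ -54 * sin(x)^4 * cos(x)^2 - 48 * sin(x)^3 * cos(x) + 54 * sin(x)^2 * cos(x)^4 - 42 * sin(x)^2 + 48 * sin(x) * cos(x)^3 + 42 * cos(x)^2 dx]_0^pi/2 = 0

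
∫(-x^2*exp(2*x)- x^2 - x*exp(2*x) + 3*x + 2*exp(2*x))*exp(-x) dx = 2*(-x^2 + x + 1)*sinh(x) + C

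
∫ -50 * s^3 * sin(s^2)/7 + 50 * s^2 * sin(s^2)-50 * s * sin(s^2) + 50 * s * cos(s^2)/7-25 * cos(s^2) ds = 25*(s^2/7 - s + 1)*cos(s^2) + C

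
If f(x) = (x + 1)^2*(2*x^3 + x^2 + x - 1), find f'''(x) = 120*x^2 + 120*x + 30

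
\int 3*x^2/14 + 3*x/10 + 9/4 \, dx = x^3/14 + 3*x^2/20 + 9*x/4 + C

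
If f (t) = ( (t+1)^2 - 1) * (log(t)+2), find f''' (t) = (2*t - 2)/t^2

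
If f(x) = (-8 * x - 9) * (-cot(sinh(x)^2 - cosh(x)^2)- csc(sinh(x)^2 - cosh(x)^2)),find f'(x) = 8*cot(sinh(x)^2 - cosh(x)^2) + 8*csc(sinh(x)^2 - cosh(x)^2)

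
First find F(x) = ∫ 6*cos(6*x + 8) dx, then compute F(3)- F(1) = -sin(14) + sin(26)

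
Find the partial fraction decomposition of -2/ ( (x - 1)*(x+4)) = 2/(5*(x + 4)) - 2/(5*(x - 1))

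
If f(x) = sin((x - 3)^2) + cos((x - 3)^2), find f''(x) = -4*sqrt(2)*x^2*sin(x^2 - 6*x + pi/4 + 9) + 24*sqrt(2)*x*sin(x^2 - 6*x + pi/4 + 9) - 38*sin(x^2 - 6*x + 9) - 34*cos(x^2 - 6*x + 9)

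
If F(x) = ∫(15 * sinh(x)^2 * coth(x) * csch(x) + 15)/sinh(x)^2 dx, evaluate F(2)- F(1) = -15/tanh(2) - 15/sinh(2) + 15/sinh(1) + 15/tanh(1)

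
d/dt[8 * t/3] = 8/3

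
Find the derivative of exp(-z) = -exp(-z)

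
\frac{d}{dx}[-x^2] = -2*x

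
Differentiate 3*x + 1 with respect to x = 3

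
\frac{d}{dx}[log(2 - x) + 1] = 1/(x - 2)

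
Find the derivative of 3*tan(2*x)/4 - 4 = 3/(2*cos(2*x)^2)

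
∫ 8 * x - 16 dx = 4*x^2 - 16*x + C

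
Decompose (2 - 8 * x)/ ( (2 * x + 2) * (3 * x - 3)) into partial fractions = -5/(6*(x + 1)) - 1/(2*(x - 1))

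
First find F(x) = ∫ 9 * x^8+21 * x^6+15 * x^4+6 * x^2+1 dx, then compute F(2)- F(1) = 1000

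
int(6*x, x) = 3*x^2 + C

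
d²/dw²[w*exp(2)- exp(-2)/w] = -2*exp(-2)/w^3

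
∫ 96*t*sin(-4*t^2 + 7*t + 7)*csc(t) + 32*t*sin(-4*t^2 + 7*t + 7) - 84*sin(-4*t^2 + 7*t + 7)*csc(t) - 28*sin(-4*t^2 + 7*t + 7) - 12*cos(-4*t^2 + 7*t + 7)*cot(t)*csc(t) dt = 4*(3*csc(t) + 1)*cos(-4*t^2 + 7*t + 7) + C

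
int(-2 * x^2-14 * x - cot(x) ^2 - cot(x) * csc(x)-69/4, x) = -2*x^3/3 - 7*x^2 - 65*x/4 + cot(x) + csc(x) + C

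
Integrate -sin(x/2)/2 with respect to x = cos(x/2) + C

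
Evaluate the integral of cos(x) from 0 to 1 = sin(1)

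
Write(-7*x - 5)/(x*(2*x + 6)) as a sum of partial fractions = -8/(3*(x + 3)) - 5/(6*x)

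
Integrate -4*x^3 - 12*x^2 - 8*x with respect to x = -x^4 - 4*x^3 - 4*x^2 + C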